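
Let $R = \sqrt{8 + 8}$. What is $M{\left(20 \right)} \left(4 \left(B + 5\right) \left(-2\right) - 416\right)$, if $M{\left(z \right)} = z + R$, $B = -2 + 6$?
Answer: $-11712$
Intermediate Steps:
$B = 4$
$R = 4$ ($R = \sqrt{16} = 4$)
$M{\left(z \right)} = 4 + z$ ($M{\left(z \right)} = z + 4 = 4 + z$)
$M{\left(20 \right)} \left(4 \left(B + 5\right) \left(-2\right) - 416\right) = \left(4 + 20\right) \left(4 \left(4 + 5\right) \left(-2\right) - 416\right) = 24 \left(4 \cdot 9 \left(-2\right) - 416\right) = 24 \left(36 \left(-2\right) - 416\right) = 24 \left(-72 - 416\right) = 24 \left(-488\right) = -11712$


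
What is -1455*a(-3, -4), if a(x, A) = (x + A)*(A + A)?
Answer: -81480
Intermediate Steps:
a(x, A) = 2*A*(A + x) (a(x, A) = (A + x)*(2*A) = 2*A*(A + x))
-1455*a(-3, -4) = -2910*(-4)*(-4 - 3) = -2910*(-4)*(-7) = -1455*56 = -81480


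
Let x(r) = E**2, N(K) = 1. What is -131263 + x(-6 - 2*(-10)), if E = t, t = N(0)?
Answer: -131262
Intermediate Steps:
t = 1
E = 1
x(r) = 1 (x(r) = 1**2 = 1)
-131263 + x(-6 - 2*(-10)) = -131263 + 1 = -131262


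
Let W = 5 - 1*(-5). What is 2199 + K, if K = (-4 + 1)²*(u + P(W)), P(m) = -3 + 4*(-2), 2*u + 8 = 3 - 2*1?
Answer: 4137/2 ≈ 2068.5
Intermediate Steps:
W = 10 (W = 5 + 5 = 10)
u = -7/2 (u = -4 + (3 - 2*1)/2 = -4 + (3 - 2)/2 = -4 + (½)*1 = -4 + ½ = -7/2 ≈ -3.5000)
P(m) = -11 (P(m) = -3 - 8 = -11)
K = -261/2 (K = (-4 + 1)²*(-7/2 - 11) = (-3)²*(-29/2) = 9*(-29/2) = -261/2 ≈ -130.50)
2199 + K = 2199 - 261/2 = 4137/2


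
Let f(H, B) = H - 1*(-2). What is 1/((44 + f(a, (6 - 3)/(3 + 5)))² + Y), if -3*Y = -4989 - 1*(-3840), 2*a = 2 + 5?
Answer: 4/11333 ≈ 0.00035295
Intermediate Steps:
a = 7/2 (a = (2 + 5)/2 = (½)*7 = 7/2 ≈ 3.5000)
f(H, B) = 2 + H (f(H, B) = H + 2 = 2 + H)
Y = 383 (Y = -(-4989 - 1*(-3840))/3 = -(-4989 + 3840)/3 = -⅓*(-1149) = 383)
1/((44 + f(a, (6 - 3)/(3 + 5)))² + Y) = 1/((44 + (2 + 7/2))² + 383) = 1/((44 + 11/2)² + 383) = 1/((99/2)² + 383) = 1/(9801/4 + 383) = 1/(11333/4) = 4/11333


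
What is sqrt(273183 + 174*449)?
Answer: sqrt(351309) ≈ 592.71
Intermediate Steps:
sqrt(273183 + 174*449) = sqrt(273183 + 78126) = sqrt(351309)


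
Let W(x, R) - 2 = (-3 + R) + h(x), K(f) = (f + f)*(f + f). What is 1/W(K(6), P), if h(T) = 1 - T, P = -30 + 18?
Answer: -1/156 ≈ -0.0064103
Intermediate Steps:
K(f) = 4*f**2 (K(f) = (2*f)*(2*f) = 4*f**2)
P = -12
W(x, R) = R - x (W(x, R) = 2 + ((-3 + R) + (1 - x)) = 2 + (-2 + R - x) = R - x)
1/W(K(6), P) = 1/(-12 - 4*6**2) = 1/(-12 - 4*36) = 1/(-12 - 1*144) = 1/(-12 - 144) = 1/(-156) = -1/156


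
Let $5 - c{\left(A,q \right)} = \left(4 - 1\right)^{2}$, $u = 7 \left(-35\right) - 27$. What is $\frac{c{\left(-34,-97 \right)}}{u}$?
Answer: $\frac{1}{68} \approx 0.014706$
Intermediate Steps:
$u = -272$ ($u = -245 - 27 = -272$)
$c{\left(A,q \right)} = -4$ ($c{\left(A,q \right)} = 5 - \left(4 - 1\right)^{2} = 5 - 3^{2} = 5 - 9 = -4$)
$\frac{c{\left(-34,-97 \right)}}{u} = - \frac{4}{-272} = \left(-4\right) \left(- \frac{1}{272}\right) = \frac{1}{68}$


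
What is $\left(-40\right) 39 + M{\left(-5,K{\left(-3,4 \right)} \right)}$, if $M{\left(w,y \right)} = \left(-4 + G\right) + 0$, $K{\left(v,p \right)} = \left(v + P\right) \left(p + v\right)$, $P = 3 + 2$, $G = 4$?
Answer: $-1560$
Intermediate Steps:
$P = 5$
$K{\left(v,p \right)} = \left(5 + v\right) \left(p + v\right)$ ($K{\left(v,p \right)} = \left(v + 5\right) \left(p + v\right) = \left(5 + v\right) \left(p + v\right)$)
$M{\left(w,y \right)} = 0$ ($M{\left(w,y \right)} = \left(-4 + 4\right) + 0 = 0 + 0 = 0$)
$\left(-40\right) 39 + M{\left(-5,K{\left(-3,4 \right)} \right)} = \left(-40\right) 39 + 0 = -1560 + 0 = -1560$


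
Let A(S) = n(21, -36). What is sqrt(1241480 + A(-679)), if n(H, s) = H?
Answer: sqrt(1241501) ≈ 1114.2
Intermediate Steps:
A(S) = 21
sqrt(1241480 + A(-679)) = sqrt(1241480 + 21) = sqrt(1241501)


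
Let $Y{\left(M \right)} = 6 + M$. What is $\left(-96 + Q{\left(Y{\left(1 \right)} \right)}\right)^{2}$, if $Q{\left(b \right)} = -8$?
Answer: $10816$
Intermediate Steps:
$\left(-96 + Q{\left(Y{\left(1 \right)} \right)}\right)^{2} = \left(-96 - 8\right)^{2} = \left(-104\right)^{2} = 10816$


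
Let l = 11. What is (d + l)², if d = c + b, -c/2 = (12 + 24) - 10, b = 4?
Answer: 1369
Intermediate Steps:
c = -52 (c = -2*((12 + 24) - 10) = -2*(36 - 10) = -2*26 = -52)
d = -48 (d = -52 + 4 = -48)
(d + l)² = (-48 + 11)² = (-37)² = 1369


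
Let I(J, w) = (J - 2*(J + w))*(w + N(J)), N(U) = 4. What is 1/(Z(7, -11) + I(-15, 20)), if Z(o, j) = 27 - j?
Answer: -1/562 ≈ -0.0017794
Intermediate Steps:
I(J, w) = (4 + w)*(-J - 2*w) (I(J, w) = (J - 2*(J + w))*(w + 4) = (J + (-2*J - 2*w))*(4 + w) = (-J - 2*w)*(4 + w) = (4 + w)*(-J - 2*w))
1/(Z(7, -11) + I(-15, 20)) = 1/((27 - 1*(-11)) + (-8*20 - 4*(-15) - 2*20² - 1*(-15)*20)) = 1/((27 + 11) + (-160 + 60 - 2*400 + 300)) = 1/(38 + (-160 + 60 - 800 + 300)) = 1/(38 - 600) = 1/(-562) = -1/562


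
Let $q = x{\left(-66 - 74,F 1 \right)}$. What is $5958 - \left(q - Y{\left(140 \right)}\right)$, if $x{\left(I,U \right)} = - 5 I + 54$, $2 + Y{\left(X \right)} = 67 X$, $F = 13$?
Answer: $14582$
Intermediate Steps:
$Y{\left(X \right)} = -2 + 67 X$
$x{\left(I,U \right)} = 54 - 5 I$
$q = 754$ ($q = 54 - 5 \left(-66 - 74\right) = 54 - -700 = 54 + 700 = 754$)
$5958 - \left(q - Y{\left(140 \right)}\right) = 5958 - \left(754 - \left(-2 + 67 \cdot 140\right)\right) = 5958 - \left(754 - \left(-2 + 9380\right)\right) = 5958 - \left(754 - 9378\right) = 5958 - -8624 = 5958 + 8624 = 14582$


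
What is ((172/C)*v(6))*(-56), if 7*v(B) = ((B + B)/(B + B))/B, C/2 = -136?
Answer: 43/51 ≈ 0.84314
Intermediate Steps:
C = -272 (C = 2*(-136) = -272)
v(B) = 1/(7*B) (v(B) = (((B + B)/(B + B))/B)/7 = (((2*B)/((2*B)))/B)/7 = (((2*B)*(1/(2*B)))/B)/7 = (1/B)/7 = 1/(7*B))
((172/C)*v(6))*(-56) = ((172/(-272))*((⅐)/6))*(-56) = ((172*(-1/272))*((⅐)*(⅙)))*(-56) = -43/68*1/42*(-56) = -43/2856*(-56) = 43/51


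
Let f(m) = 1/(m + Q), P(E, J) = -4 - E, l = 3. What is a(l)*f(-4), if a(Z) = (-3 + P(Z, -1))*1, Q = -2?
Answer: 5/3 ≈ 1.6667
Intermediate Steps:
f(m) = 1/(-2 + m) (f(m) = 1/(m - 2) = 1/(-2 + m))
a(Z) = -7 - Z (a(Z) = (-3 + (-4 - Z))*1 = (-7 - Z)*1 = -7 - Z)
a(l)*f(-4) = (-7 - 1*3)/(-2 - 4) = (-7 - 3)/(-6) = -10*(-⅙) = 5/3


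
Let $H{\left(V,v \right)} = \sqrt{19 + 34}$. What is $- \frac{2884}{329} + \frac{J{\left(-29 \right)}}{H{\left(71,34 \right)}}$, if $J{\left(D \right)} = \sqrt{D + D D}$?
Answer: $- \frac{412}{47} + \frac{2 \sqrt{10759}}{53} \approx -4.8518$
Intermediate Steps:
$H{\left(V,v \right)} = \sqrt{53}$
$J{\left(D \right)} = \sqrt{D + D^{2}}$
$- \frac{2884}{329} + \frac{J{\left(-29 \right)}}{H{\left(71,34 \right)}} = - \frac{2884}{329} + \frac{\sqrt{- 29 \left(1 - 29\right)}}{\sqrt{53}} = \left(-2884\right) \frac{1}{329} + \sqrt{\left(-29\right) \left(-28\right)} \frac{\sqrt{53}}{53} = - \frac{412}{47} + \sqrt{812} \frac{\sqrt{53}}{53} = - \frac{412}{47} + 2 \sqrt{203} \frac{\sqrt{53}}{53} = - \frac{412}{47} + \frac{2 \sqrt{10759}}{53}$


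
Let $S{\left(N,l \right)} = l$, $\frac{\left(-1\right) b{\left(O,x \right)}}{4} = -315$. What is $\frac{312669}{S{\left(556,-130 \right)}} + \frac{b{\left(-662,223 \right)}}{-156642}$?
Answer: $- \frac{8162876883}{3393910} \approx -2405.2$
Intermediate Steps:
$b{\left(O,x \right)} = 1260$ ($b{\left(O,x \right)} = \left(-4\right) \left(-315\right) = 1260$)
$\frac{312669}{S{\left(556,-130 \right)}} + \frac{b{\left(-662,223 \right)}}{-156642} = \frac{312669}{-130} + \frac{1260}{-156642} = 312669 \left(- \frac{1}{130}\right) + 1260 \left(- \frac{1}{156642}\right) = - \frac{312669}{130} - \frac{210}{26107} = - \frac{8162876883}{3393910}$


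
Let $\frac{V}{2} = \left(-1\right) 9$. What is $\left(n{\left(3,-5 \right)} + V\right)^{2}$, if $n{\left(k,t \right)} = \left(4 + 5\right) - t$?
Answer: $16$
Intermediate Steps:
$n{\left(k,t \right)} = 9 - t$
$V = -18$ ($V = 2 \left(\left(-1\right) 9\right) = 2 \left(-9\right) = -18$)
$\left(n{\left(3,-5 \right)} + V\right)^{2} = \left(\left(9 - -5\right) - 18\right)^{2} = \left(\left(9 + 5\right) - 18\right)^{2} = \left(14 - 18\right)^{2} = \left(-4\right)^{2} = 16$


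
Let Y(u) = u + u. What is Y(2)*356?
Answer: 1424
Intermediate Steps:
Y(u) = 2*u
Y(2)*356 = (2*2)*356 = 4*356 = 1424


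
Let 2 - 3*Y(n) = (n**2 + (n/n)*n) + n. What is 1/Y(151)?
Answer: -3/23101 ≈ -0.00012986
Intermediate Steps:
Y(n) = 2/3 - 2*n/3 - n**2/3 (Y(n) = 2/3 - ((n**2 + (n/n)*n) + n)/3 = 2/3 - ((n**2 + 1*n) + n)/3 = 2/3 - ((n**2 + n) + n)/3 = 2/3 - ((n + n**2) + n)/3 = 2/3 - (n**2 + 2*n)/3 = 2/3 + (-2*n/3 - n**2/3) = 2/3 - 2*n/3 - n**2/3)
1/Y(151) = 1/(2/3 - 2/3*151 - 1/3*151**2) = 1/(2/3 - 302/3 - 1/3*22801) = 1/(2/3 - 302/3 - 22801/3) = 1/(-23101/3) = -3/23101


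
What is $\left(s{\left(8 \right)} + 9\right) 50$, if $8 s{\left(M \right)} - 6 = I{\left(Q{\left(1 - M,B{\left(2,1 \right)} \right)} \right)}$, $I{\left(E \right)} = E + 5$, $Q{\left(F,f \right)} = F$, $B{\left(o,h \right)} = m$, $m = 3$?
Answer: $475$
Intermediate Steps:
$B{\left(o,h \right)} = 3$
$I{\left(E \right)} = 5 + E$
$s{\left(M \right)} = \frac{3}{2} - \frac{M}{8}$ ($s{\left(M \right)} = \frac{3}{4} + \frac{5 - \left(-1 + M\right)}{8} = \frac{3}{4} + \frac{6 - M}{8} = \frac{3}{4} - \left(- \frac{3}{4} + \frac{M}{8}\right) = \frac{3}{2} - \frac{M}{8}$)
$\left(s{\left(8 \right)} + 9\right) 50 = \left(\left(\frac{3}{2} - 1\right) + 9\right) 50 = \left(\frac{1}{2} + 9\right) 50 = \frac{19}{2} \cdot 50 = 475$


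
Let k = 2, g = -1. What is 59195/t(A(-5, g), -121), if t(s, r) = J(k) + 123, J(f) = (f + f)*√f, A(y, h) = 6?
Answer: 7280985/15097 - 236780*√2/15097 ≈ 460.10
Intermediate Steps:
J(f) = 2*f^(3/2) (J(f) = (2*f)*√f = 2*f^(3/2))
t(s, r) = 123 + 4*√2 (t(s, r) = 2*2^(3/2) + 123 = 2*(2*√2) + 123 = 4*√2 + 123 = 123 + 4*√2)
59195/t(A(-5, g), -121) = 59195/(123 + 4*√2)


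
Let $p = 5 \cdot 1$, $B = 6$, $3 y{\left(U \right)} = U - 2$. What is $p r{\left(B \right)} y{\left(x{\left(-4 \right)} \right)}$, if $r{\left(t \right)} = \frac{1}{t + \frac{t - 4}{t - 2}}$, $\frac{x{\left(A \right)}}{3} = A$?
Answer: $- \frac{140}{39} \approx -3.5897$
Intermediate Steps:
$x{\left(A \right)} = 3 A$
$y{\left(U \right)} = - \frac{2}{3} + \frac{U}{3}$ ($y{\left(U \right)} = \frac{U - 2}{3} = \frac{-2 + U}{3} = - \frac{2}{3} + \frac{U}{3}$)
$r{\left(t \right)} = \frac{1}{t + \frac{-4 + t}{-2 + t}}$
$p = 5$
$p r{\left(B \right)} y{\left(x{\left(-4 \right)} \right)} = 5 \frac{2 - 6}{4 + 6 - 6^{2}} \left(- \frac{2}{3} + \frac{3 \left(-4\right)}{3}\right) = 5 \frac{2 - 6}{4 + 6 - 36} \left(- \frac{2}{3} + \frac{1}{3} \left(-12\right)\right) = 5 \frac{1}{4 + 6 - 36} \left(-4\right) \left(- \frac{2}{3} - 4\right) = 5 \frac{1}{-26} \left(-4\right) \left(- \frac{14}{3}\right) = 5 \left(\left(- \frac{1}{26}\right) \left(-4\right)\right) \left(- \frac{14}{3}\right) = 5 \cdot \frac{2}{13} \left(- \frac{14}{3}\right) = \frac{10}{13} \left(- \frac{14}{3}\right) = - \frac{140}{39}$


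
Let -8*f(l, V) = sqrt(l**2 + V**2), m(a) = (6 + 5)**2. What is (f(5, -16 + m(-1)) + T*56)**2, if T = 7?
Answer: 4922773/32 - 490*sqrt(442) ≈ 1.4354e+5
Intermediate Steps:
m(a) = 121 (m(a) = 11**2 = 121)
f(l, V) = -sqrt(V**2 + l**2)/8 (f(l, V) = -sqrt(l**2 + V**2)/8 = -sqrt(V**2 + l**2)/8)
(f(5, -16 + m(-1)) + T*56)**2 = (-sqrt((-16 + 121)**2 + 5**2)/8 + 7*56)**2 = (-sqrt(105**2 + 25)/8 + 392)**2 = (-sqrt(11025 + 25)/8 + 392)**2 = (-5*sqrt(442)/8 + 392)**2 = (392 - 5*sqrt(442)/8)**2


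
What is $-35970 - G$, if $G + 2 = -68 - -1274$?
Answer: $-37174$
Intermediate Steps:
$G = 1204$ ($G = -2 - -1206 = -2 + \left(-68 + 1274\right) = -2 + 1206 = 1204$)
$-35970 - G = -35970 - 1204 = -37174$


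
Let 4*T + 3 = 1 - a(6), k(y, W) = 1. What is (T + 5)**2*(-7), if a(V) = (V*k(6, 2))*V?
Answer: -567/4 ≈ -141.75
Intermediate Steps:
a(V) = V**2 (a(V) = (V*1)*V = V*V = V**2)
T = -19/2 (T = -3/4 + (1 - 1*6**2)/4 = -3/4 + (1 - 1*36)/4 = -3/4 + (1 - 36)/4 = -3/4 + (1/4)*(-35) = -3/4 - 35/4 = -19/2 ≈ -9.5000)
(T + 5)**2*(-7) = (-19/2 + 5)**2*(-7) = (-9/2)**2*(-7) = (81/4)*(-7) = -567/4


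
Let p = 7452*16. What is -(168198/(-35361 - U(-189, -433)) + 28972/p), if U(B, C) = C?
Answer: 297541405/65070864 ≈ 4.5726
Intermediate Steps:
p = 119232
-(168198/(-35361 - U(-189, -433)) + 28972/p) = -(168198/(-35361 - 1*(-433)) + 28972/119232) = -(168198/(-35361 + 433) + 28972*(1/119232)) = -(168198/(-34928) + 7243/29808) = -(168198*(-1/34928) + 7243/29808) = -(-84099/17464 + 7243/29808) = -1*(-297541405/65070864) = 297541405/65070864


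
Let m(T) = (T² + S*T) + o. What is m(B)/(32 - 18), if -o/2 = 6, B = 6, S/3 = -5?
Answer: -33/7 ≈ -4.7143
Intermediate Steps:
S = -15 (S = 3*(-5) = -15)
o = -12 (o = -2*6 = -12)
m(T) = -12 + T² - 15*T (m(T) = (T² - 15*T) - 12 = -12 + T² - 15*T)
m(B)/(32 - 18) = (-12 + 6² - 15*6)/(32 - 18) = (-12 + 36 - 90)/14 = (1/14)*(-66) = -33/7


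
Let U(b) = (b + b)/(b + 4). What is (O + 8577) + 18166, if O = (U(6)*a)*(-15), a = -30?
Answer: 27283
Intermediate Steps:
U(b) = 2*b/(4 + b) (U(b) = (2*b)/(4 + b) = 2*b/(4 + b))
O = 540 (O = ((2*6/(4 + 6))*(-30))*(-15) = ((2*6/10)*(-30))*(-15) = ((2*6*(⅒))*(-30))*(-15) = ((6/5)*(-30))*(-15) = -36*(-15) = 540)
(O + 8577) + 18166 = (540 + 8577) + 18166 = 9117 + 18166 = 27283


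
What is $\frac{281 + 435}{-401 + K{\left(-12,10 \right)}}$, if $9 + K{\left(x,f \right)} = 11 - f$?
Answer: $- \frac{716}{409} \approx -1.7506$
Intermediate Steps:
$K{\left(x,f \right)} = 2 - f$ ($K{\left(x,f \right)} = -9 - \left(-11 + f\right) = 2 - f$)
$\frac{281 + 435}{-401 + K{\left(-12,10 \right)}} = \frac{281 + 435}{-401 + \left(2 - 10\right)} = \frac{716}{-401 + \left(2 - 10\right)} = \frac{716}{-401 - 8} = \frac{716}{-409} = 716 \left(- \frac{1}{409}\right) = - \frac{716}{409}$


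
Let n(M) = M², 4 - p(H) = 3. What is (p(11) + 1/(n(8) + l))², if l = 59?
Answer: 15376/15129 ≈ 1.0163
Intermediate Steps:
p(H) = 1 (p(H) = 4 - 1*3 = 4 - 3 = 1)
(p(11) + 1/(n(8) + l))² = (1 + 1/(8² + 59))² = (1 + 1/(64 + 59))² = (1 + 1/123)² = (124/123)² = 15376/15129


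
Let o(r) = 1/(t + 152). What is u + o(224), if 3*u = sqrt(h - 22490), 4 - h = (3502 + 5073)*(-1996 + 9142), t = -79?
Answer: 1/73 + 2*I*sqrt(15324859)/3 ≈ 0.013699 + 2609.8*I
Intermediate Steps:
h = -61276946 (h = 4 - (3502 + 5073)*(-1996 + 9142) = 4 - 8575*7146 = 4 - 1*61276950 = 4 - 61276950 = -61276946)
o(r) = 1/73 (o(r) = 1/(-79 + 152) = 1/73)
u = 2*I*sqrt(15324859)/3 (u = sqrt(-61276946 - 22490)/3 = sqrt(-61299436)/3 = (2*I*sqrt(15324859))/3 = 2*I*sqrt(15324859)/3 ≈ 2609.8*I)
u + o(224) = 2*I*sqrt(15324859)/3 + 1/73 = 1/73 + 2*I*sqrt(15324859)/3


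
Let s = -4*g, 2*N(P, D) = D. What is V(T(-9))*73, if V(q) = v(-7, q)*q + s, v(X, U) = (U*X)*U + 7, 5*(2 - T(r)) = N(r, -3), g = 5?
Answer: -6502037/1000 ≈ -6502.0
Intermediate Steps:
N(P, D) = D/2
T(r) = 23/10 (T(r) = 2 - (-3)/10 = 2 - ⅕*(-3/2) = 2 + 3/10 = 23/10)
v(X, U) = 7 + X*U² (v(X, U) = X*U² + 7 = 7 + X*U²)
s = -20 (s = -4*5 = -20)
V(q) = -20 + q*(7 - 7*q²) (V(q) = (7 - 7*q²)*q - 20 = q*(7 - 7*q²) - 20 = -20 + q*(7 - 7*q²))
V(T(-9))*73 = (-20 - 7*(23/10)³ + 7*(23/10))*73 = (-20 - 7*12167/1000 + 161/10)*73 = (-20 - 85169/1000 + 161/10)*73 = -89069/1000*73 = -6502037/1000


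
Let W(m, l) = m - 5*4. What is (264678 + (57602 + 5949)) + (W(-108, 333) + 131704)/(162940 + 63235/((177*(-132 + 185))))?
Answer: 501733191487331/1528603375 ≈ 3.2823e+5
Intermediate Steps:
W(m, l) = -20 + m (W(m, l) = m - 20 = -20 + m)
(264678 + (57602 + 5949)) + (W(-108, 333) + 131704)/(162940 + 63235/((177*(-132 + 185)))) = (264678 + (57602 + 5949)) + ((-20 - 108) + 131704)/(162940 + 63235/((177*(-132 + 185)))) = (264678 + 63551) + (-128 + 131704)/(162940 + 63235/((177*53))) = 328229 + 131576/(162940 + 63235/9381) = 328229 + 131576/(1528603375/9381) = 328229 + 131576*(9381/1528603375) = 328229 + 1234314456/1528603375 = 501733191487331/1528603375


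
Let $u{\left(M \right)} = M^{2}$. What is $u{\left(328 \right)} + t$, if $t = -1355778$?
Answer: $-1248194$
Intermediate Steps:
$u{\left(328 \right)} + t = 328^{2} - 1355778 = 107584 - 1355778 = -1248194$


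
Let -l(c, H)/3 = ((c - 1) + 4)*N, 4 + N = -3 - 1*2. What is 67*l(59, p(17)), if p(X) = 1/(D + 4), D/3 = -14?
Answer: 112158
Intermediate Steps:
D = -42 (D = 3*(-14) = -42)
N = -9 (N = -4 + (-3 - 1*2) = -4 + (-3 - 2) = -4 - 5 = -9)
p(X) = -1/38 (p(X) = 1/(-42 + 4) = 1/(-38) = -1/38)
l(c, H) = 81 + 27*c (l(c, H) = -3*((c - 1) + 4)*(-9) = -3*((-1 + c) + 4)*(-9) = -3*(3 + c)*(-9) = -3*(-27 - 9*c) = 81 + 27*c)
67*l(59, p(17)) = 67*(81 + 27*59) = 67*(81 + 1593) = 67*1674 = 112158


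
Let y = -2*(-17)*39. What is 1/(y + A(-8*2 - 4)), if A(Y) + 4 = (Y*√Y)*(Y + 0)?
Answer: 661/2473842 - 200*I*√5/1236921 ≈ 0.0002672 - 0.00036155*I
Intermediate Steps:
y = 1326 (y = 34*39 = 1326)
A(Y) = -4 + Y^(5/2) (A(Y) = -4 + (Y*√Y)*(Y + 0) = -4 + Y^(3/2)*Y = -4 + Y^(5/2))
1/(y + A(-8*2 - 4)) = 1/(1326 + (-4 + (-8*2 - 4)^(5/2))) = 1/(1326 + (-4 + (-16 - 4)^(5/2))) = 1/(1326 + (-4 + (-20)^(5/2))) = 1/(1326 + (-4 + 800*I*√5)) = 1/(1322 + 800*I*√5)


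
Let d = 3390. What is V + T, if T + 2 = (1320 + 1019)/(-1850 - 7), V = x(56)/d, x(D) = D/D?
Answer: -2279757/699470 ≈ -3.2593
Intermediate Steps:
x(D) = 1
V = 1/3390 ≈ 0.00029499
T = -6053/1857 (T = -2 + (1320 + 1019)/(-1850 - 7) = -2 + 2339/(-1857) = -2 + 2339*(-1/1857) = -2 - 2339/1857 = -6053/1857 ≈ -3.2596)
V + T = 1/3390 - 6053/1857 = -2279757/699470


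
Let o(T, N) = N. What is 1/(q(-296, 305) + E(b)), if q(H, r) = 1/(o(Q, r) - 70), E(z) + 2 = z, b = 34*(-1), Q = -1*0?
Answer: -235/8459 ≈ -0.027781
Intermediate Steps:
Q = 0
b = -34
E(z) = -2 + z
q(H, r) = 1/(-70 + r) (q(H, r) = 1/(r - 70) = 1/(-70 + r))
1/(q(-296, 305) + E(b)) = 1/(1/(-70 + 305) + (-2 - 34)) = 1/(1/235 - 36) = 1/(-8459/235) = -235/8459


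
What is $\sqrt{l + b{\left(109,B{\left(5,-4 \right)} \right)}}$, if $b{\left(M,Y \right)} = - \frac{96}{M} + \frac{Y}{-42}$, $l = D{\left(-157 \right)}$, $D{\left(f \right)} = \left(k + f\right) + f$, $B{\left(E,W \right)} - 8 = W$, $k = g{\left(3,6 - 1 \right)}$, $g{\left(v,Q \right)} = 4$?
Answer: $\frac{4 i \sqrt{101835321}}{2289} \approx 17.635 i$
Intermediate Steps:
$k = 4$
$B{\left(E,W \right)} = 8 + W$
$D{\left(f \right)} = 4 + 2 f$ ($D{\left(f \right)} = \left(4 + f\right) + f = 4 + 2 f$)
$l = -310$ ($l = 4 + 2 \left(-157\right) = 4 - 314 = -310$)
$b{\left(M,Y \right)} = - \frac{96}{M} - \frac{Y}{42}$ ($b{\left(M,Y \right)} = - \frac{96}{M} + Y \left(- \frac{1}{42}\right) = - \frac{96}{M} - \frac{Y}{42}$)
$\sqrt{l + b{\left(109,B{\left(5,-4 \right)} \right)}} = \sqrt{-310 - \left(\frac{96}{109} + \frac{8 - 4}{42}\right)} = \sqrt{-310 - \frac{2234}{2289}} = \sqrt{- \frac{711824}{2289}} = \frac{4 i \sqrt{101835321}}{2289}$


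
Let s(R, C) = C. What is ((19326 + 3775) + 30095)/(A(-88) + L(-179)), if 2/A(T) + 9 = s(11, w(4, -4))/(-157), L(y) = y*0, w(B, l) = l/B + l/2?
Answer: -37503180/157 ≈ -2.3887e+5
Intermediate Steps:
w(B, l) = l/2 + l/B (w(B, l) = l/B + l*(½) = l/B + l/2 = l/2 + l/B)
L(y) = 0
A(T) = -157/705 (A(T) = 2/(-9 + ((½)*(-4) - 4/4)/(-157)) = 2/(-9 + (-2 - 4*¼)*(-1/157)) = 2/(-9 + (-2 - 1)*(-1/157)) = 2/(-9 - 3*(-1/157)) = 2/(-9 + 3/157) = 2/(-1410/157) = 2*(-157/1410) = -157/705)
((19326 + 3775) + 30095)/(A(-88) + L(-179)) = ((19326 + 3775) + 30095)/(-157/705 + 0) = (23101 + 30095)/(-157/705) = 53196*(-705/157) = -37503180/157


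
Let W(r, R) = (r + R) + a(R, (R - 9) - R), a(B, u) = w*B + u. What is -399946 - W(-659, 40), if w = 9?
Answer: -399678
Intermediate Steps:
a(B, u) = u + 9*B (a(B, u) = 9*B + u = u + 9*B)
W(r, R) = -9 + r + 10*R (W(r, R) = (r + R) + (((R - 9) - R) + 9*R) = (R + r) + (((-9 + R) - R) + 9*R) = (R + r) + (-9 + 9*R) = -9 + r + 10*R)
-399946 - W(-659, 40) = -399946 - (-9 - 659 + 10*40) = -399946 - (-9 - 659 + 400) = -399946 - 1*(-268) = -399946 + 268 = -399678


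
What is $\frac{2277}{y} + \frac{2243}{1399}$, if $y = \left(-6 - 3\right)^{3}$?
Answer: $- \frac{172264}{113319} \approx -1.5202$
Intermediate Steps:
$y = -729$ ($y = \left(-6 - 3\right)^{3} = \left(-9\right)^{3} = -729$)
$\frac{2277}{y} + \frac{2243}{1399} = \frac{2277}{-729} + \frac{2243}{1399} = 2277 \left(- \frac{1}{729}\right) + 2243 \cdot \frac{1}{1399} = - \frac{253}{81} + \frac{2243}{1399} = - \frac{172264}{113319}$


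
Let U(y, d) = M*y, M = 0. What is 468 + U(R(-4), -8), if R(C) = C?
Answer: 468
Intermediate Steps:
U(y, d) = 0 (U(y, d) = 0*y = 0)
468 + U(R(-4), -8) = 468 + 0 = 468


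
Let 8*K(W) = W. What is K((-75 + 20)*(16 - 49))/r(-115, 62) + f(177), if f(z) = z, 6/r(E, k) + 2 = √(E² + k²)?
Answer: 811/8 + 7865*√101/16 ≈ 5041.5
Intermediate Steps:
r(E, k) = 6/(-2 + √(E² + k²))
K(W) = W/8
K((-75 + 20)*(16 - 49))/r(-115, 62) + f(177) = (((-75 + 20)*(16 - 49))/8)/((6/(-2 + √((-115)² + 62²)))) + 177 = ((-55*(-33))/8)/((6/(-2 + √(13225 + 3844)))) + 177 = ((⅛)*1815)/((6/(-2 + √17069))) + 177 = 1815/(8*((6/(-2 + 13*√101)))) + 177 = 1815*(-⅓ + 13*√101/6)/8 + 177 = (-605/8 + 7865*√101/16) + 177 = 811/8 + 7865*√101/16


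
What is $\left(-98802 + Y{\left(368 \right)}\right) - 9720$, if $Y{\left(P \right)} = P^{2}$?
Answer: $26902$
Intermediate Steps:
$\left(-98802 + Y{\left(368 \right)}\right) - 9720 = \left(-98802 + 368^{2}\right) - 9720 = \left(-98802 + 135424\right) - 9720 = 36622 - 9720 = 26902$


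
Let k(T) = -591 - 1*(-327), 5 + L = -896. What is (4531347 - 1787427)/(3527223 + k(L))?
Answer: 914640/1175653 ≈ 0.77798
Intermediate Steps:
L = -901 (L = -5 - 896 = -901)
k(T) = -264 (k(T) = -591 + 327 = -264)
(4531347 - 1787427)/(3527223 + k(L)) = (4531347 - 1787427)/(3527223 - 264) = 2743920/3526959 = 2743920*(1/3526959) = 914640/1175653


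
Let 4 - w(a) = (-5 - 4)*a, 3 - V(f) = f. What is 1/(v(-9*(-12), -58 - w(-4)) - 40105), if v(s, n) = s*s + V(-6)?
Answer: -1/28432 ≈ -3.5172e-5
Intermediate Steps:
V(f) = 3 - f
w(a) = 4 + 9*a (w(a) = 4 - (-5 - 4)*a = 4 - (-9)*a = 4 + 9*a)
v(s, n) = 9 + s² (v(s, n) = s*s + (3 - 1*(-6)) = s² + (3 + 6) = s² + 9 = 9 + s²)
1/(v(-9*(-12), -58 - w(-4)) - 40105) = 1/((9 + (-9*(-12))²) - 40105) = 1/((9 + 108²) - 40105) = 1/((9 + 11664) - 40105) = 1/(11673 - 40105) = 1/(-28432) = -1/28432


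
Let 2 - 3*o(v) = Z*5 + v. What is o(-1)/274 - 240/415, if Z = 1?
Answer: -19811/34113 ≈ -0.58075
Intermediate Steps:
o(v) = -1 - v/3 (o(v) = ⅔ - (1*5 + v)/3 = ⅔ - (5 + v)/3 = ⅔ + (-5/3 - v/3) = -1 - v/3)
o(-1)/274 - 240/415 = (-1 - ⅓*(-1))/274 - 240/415 = (-1 + ⅓)*(1/274) - 240*1/415 = -⅔*1/274 - 48/83 = -1/411 - 48/83 = -19811/34113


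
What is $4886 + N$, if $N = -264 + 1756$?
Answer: $6378$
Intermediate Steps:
$N = 1492$
$4886 + N = 4886 + 1492 = 6378$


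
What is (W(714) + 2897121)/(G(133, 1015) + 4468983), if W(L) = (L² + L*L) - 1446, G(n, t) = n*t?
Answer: 3915267/4603978 ≈ 0.85041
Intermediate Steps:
W(L) = -1446 + 2*L² (W(L) = (L² + L²) - 1446 = 2*L² - 1446 = -1446 + 2*L²)
(W(714) + 2897121)/(G(133, 1015) + 4468983) = ((-1446 + 2*714²) + 2897121)/(133*1015 + 4468983) = ((-1446 + 2*509796) + 2897121)/(134995 + 4468983) = ((-1446 + 1019592) + 2897121)/4603978 = (1018146 + 2897121)*(1/4603978) = 3915267*(1/4603978) = 3915267/4603978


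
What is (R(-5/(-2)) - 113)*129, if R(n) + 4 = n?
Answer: -29541/2 ≈ -14771.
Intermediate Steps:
R(n) = -4 + n
(R(-5/(-2)) - 113)*129 = ((-4 - 5/(-2)) - 113)*129 = ((-4 - 5*(-1/2)) - 113)*129 = ((-4 + 5/2) - 113)*129 = (-3/2 - 113)*129 = -229/2*129 = -29541/2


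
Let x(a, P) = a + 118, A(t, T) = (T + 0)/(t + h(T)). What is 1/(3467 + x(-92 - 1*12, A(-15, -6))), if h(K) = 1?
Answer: 1/3481 ≈ 0.00028727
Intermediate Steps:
A(t, T) = T/(1 + t) (A(t, T) = (T + 0)/(t + 1) = T/(1 + t))
x(a, P) = 118 + a
1/(3467 + x(-92 - 1*12, A(-15, -6))) = 1/(3467 + (118 + (-92 - 1*12))) = 1/(3467 + (118 + (-92 - 12))) = 1/(3467 + (118 - 104)) = 1/(3467 + 14) = 1/3481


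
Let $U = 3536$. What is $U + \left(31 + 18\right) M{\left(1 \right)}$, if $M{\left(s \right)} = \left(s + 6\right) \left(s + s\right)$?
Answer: $4222$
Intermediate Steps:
$M{\left(s \right)} = 2 s \left(6 + s\right)$ ($M{\left(s \right)} = \left(6 + s\right) 2 s = 2 s \left(6 + s\right)$)
$U + \left(31 + 18\right) M{\left(1 \right)} = 3536 + \left(31 + 18\right) 2 \cdot 1 \left(6 + 1\right) = 3536 + 49 \cdot 2 \cdot 1 \cdot 7 = 3536 + 49 \cdot 14 = 3536 + 686 = 4222$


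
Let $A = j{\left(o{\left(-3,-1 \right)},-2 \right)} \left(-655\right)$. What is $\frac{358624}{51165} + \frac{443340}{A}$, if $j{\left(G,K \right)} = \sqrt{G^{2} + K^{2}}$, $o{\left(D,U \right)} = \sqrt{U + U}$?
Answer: $\frac{358624}{51165} - \frac{44334 \sqrt{2}}{131} \approx -471.6$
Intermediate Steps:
$o{\left(D,U \right)} = \sqrt{2} \sqrt{U}$ ($o{\left(D,U \right)} = \sqrt{2 U} = \sqrt{2} \sqrt{U}$)
$A = - 655 \sqrt{2}$ ($A = \sqrt{\left(\sqrt{2} \sqrt{-1}\right)^{2} + \left(-2\right)^{2}} \left(-655\right) = \sqrt{\left(\sqrt{2} i\right)^{2} + 4} \left(-655\right) = \sqrt{\left(i \sqrt{2}\right)^{2} + 4} \left(-655\right) = \sqrt{-2 + 4} \left(-655\right) = \sqrt{2} \left(-655\right) = - 655 \sqrt{2} \approx -926.31$)
$\frac{358624}{51165} + \frac{443340}{A} = \frac{358624}{51165} + \frac{443340}{\left(-655\right) \sqrt{2}} = 358624 \cdot \frac{1}{51165} + 443340 \left(- \frac{\sqrt{2}}{1310}\right) = \frac{358624}{51165} - \frac{44334 \sqrt{2}}{131}$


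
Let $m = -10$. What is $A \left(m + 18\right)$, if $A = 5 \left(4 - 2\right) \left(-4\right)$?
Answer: $-320$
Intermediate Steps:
$A = -40$ ($A = 5 \left(4 - 2\right) \left(-4\right) = 5 \cdot 2 \left(-4\right) = 10 \left(-4\right) = -40$)
$A \left(m + 18\right) = - 40 \left(-10 + 18\right) = \left(-40\right) 8 = -320$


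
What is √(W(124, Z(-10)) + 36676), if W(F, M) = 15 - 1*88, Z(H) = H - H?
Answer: 21*√83 ≈ 191.32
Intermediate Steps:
Z(H) = 0
W(F, M) = -73 (W(F, M) = 15 - 88 = -73)
√(W(124, Z(-10)) + 36676) = √(-73 + 36676) = √36603 = 21*√83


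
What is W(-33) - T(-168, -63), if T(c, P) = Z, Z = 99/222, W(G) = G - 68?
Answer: -7507/74 ≈ -101.45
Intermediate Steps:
W(G) = -68 + G
Z = 33/74 (Z = 99*(1/222) = 33/74 ≈ 0.44595)
T(c, P) = 33/74
W(-33) - T(-168, -63) = (-68 - 33) - 1*33/74 = -101 - 33/74 = -7507/74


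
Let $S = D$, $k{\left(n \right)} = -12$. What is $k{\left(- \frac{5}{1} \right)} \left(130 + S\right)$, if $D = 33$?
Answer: $-1956$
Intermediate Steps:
$S = 33$
$k{\left(- \frac{5}{1} \right)} \left(130 + S\right) = - 12 \left(130 + 33\right) = \left(-12\right) 163 = -1956$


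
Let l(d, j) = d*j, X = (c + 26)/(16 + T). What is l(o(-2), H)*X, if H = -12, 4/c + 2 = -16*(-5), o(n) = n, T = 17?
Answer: 8128/429 ≈ 18.946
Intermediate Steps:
c = 2/39 (c = 4/(-2 - 16*(-5)) = 4/(-2 + 80) = 4/78 = 4*(1/78) = 2/39 ≈ 0.051282)
X = 1016/1287 (X = (2/39 + 26)/(16 + 17) = (1016/39)/33 = (1016/39)*(1/33) = 1016/1287 ≈ 0.78943)
l(o(-2), H)*X = -2*(-12)*(1016/1287) = 24*(1016/1287) = 8128/429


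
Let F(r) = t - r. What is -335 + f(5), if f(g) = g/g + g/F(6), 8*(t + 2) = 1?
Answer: -21082/63 ≈ -334.63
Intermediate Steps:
t = -15/8 (t = -2 + (⅛)*1 = -2 + ⅛ = -15/8 ≈ -1.8750)
F(r) = -15/8 - r
f(g) = 1 - 8*g/63 (f(g) = g/g + g/(-15/8 - 1*6) = 1 + g/(-15/8 - 6) = 1 + g/(-63/8) = 1 + g*(-8/63) = 1 - 8*g/63)
-335 + f(5) = -335 + (1 - 8/63*5) = -335 + (1 - 40/63) = -335 + 23/63 = -21082/63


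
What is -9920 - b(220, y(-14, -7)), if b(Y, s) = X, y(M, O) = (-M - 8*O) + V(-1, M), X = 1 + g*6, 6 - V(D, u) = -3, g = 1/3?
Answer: -9923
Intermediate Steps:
g = ⅓ ≈ 0.33333
V(D, u) = 9 (V(D, u) = 6 - 1*(-3) = 6 + 3 = 9)
X = 3 (X = 1 + (⅓)*6 = 1 + 2 = 3)
y(M, O) = 9 - M - 8*O (y(M, O) = (-M - 8*O) + 9 = 9 - M - 8*O)
b(Y, s) = 3
-9920 - b(220, y(-14, -7)) = -9920 - 1*3 = -9920 - 3 = -9923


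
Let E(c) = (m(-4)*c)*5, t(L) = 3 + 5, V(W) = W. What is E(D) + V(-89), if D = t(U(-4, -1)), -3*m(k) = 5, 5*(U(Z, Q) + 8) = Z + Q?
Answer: -467/3 ≈ -155.67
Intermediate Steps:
U(Z, Q) = -8 + Q/5 + Z/5 (U(Z, Q) = -8 + (Z + Q)/5 = -8 + (Q + Z)/5 = -8 + (Q/5 + Z/5) = -8 + Q/5 + Z/5)
m(k) = -5/3 (m(k) = -1/3*5 = -5/3)
t(L) = 8
D = 8
E(c) = -25*c/3 (E(c) = -5*c/3*5 = -25*c/3)
E(D) + V(-89) = -25/3*8 - 89 = -200/3 - 89 = -467/3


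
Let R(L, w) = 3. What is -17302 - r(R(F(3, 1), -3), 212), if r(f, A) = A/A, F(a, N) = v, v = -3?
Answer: -17303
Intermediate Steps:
F(a, N) = -3
r(f, A) = 1
-17302 - r(R(F(3, 1), -3), 212) = -17302 - 1*1 = -17302 - 1 = -17303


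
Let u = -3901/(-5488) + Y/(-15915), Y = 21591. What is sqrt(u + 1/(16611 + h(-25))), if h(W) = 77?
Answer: I*sqrt(15499845188390010)/154927220 ≈ 0.80359*I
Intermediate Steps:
u = -18802331/29113840 (u = -3901/(-5488) + 21591/(-15915) = -3901*(-1/5488) + 21591*(-1/15915) = 3901/5488 - 7197/5305 = -18802331/29113840 ≈ -0.64582)
sqrt(u + 1/(16611 + h(-25))) = sqrt(-18802331/29113840 + 1/(16611 + 77)) = sqrt(-18802331/29113840 + 1/16688) = sqrt(-1400643687/2168981080) = I*sqrt(15499845188390010)/154927220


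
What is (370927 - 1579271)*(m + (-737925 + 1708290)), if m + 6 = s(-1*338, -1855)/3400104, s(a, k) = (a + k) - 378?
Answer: -166113139851549965/141671 ≈ -1.1725e+12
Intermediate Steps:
s(a, k) = -378 + a + k
m = -6801065/1133368 (m = -6 + (-378 - 1*338 - 1855)/3400104 = -6 + (-378 - 338 - 1855)*(1/3400104) = -6 - 2571*1/3400104 = -6 - 857/1133368 = -6801065/1133368 ≈ -6.0008)
(370927 - 1579271)*(m + (-737925 + 1708290)) = (370927 - 1579271)*(-6801065/1133368 + (-737925 + 1708290)) = -1208344*(-6801065/1133368 + 970365) = -1208344*1099773838255/1133368 = -166113139851549965/141671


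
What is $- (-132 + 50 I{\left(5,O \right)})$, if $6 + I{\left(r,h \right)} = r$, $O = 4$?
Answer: $182$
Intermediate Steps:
$I{\left(r,h \right)} = -6 + r$
$- (-132 + 50 I{\left(5,O \right)}) = - (-132 + 50 \left(-6 + 5\right)) = - (-132 + 50 \left(-1\right)) = - (-132 - 50) = \left(-1\right) \left(-182\right) = 182$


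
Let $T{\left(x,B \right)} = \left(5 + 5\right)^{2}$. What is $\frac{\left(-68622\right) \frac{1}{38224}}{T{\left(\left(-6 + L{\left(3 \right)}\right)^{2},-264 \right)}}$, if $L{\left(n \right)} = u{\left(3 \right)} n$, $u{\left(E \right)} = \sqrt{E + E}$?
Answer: $- \frac{34311}{1911200} \approx -0.017953$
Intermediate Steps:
$u{\left(E \right)} = \sqrt{2} \sqrt{E}$ ($u{\left(E \right)} = \sqrt{2 E} = \sqrt{2} \sqrt{E}$)
$L{\left(n \right)} = n \sqrt{6}$ ($L{\left(n \right)} = \sqrt{2} \sqrt{3} n = \sqrt{6} n = n \sqrt{6}$)
$T{\left(x,B \right)} = 100$ ($T{\left(x,B \right)} = 10^{2} = 100$)
$\frac{\left(-68622\right) \frac{1}{38224}}{T{\left(\left(-6 + L{\left(3 \right)}\right)^{2},-264 \right)}} = \frac{\left(-68622\right) \frac{1}{38224}}{100} = \left(-68622\right) \frac{1}{38224} \cdot \frac{1}{100} = \left(- \frac{34311}{19112}\right) \frac{1}{100} = - \frac{34311}{1911200}$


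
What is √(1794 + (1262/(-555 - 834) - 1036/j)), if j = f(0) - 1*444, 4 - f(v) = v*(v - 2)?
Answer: √41914298722890/152790 ≈ 42.373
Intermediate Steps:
f(v) = 4 - v*(-2 + v) (f(v) = 4 - v*(v - 2) = 4 - v*(-2 + v))
j = -440 (j = (4 - 1*0² + 2*0) - 1*444 = (4 - 1*0 + 0) - 444 = (4 + 0 + 0) - 444 = 4 - 444 = -440)
√(1794 + (1262/(-555 - 834) - 1036/j)) = √(1794 + (1262/(-555 - 834) - 1036/(-440))) = √(1794 + (1262/(-1389) - 1036*(-1/440))) = √(1794 + (1262*(-1/1389) + 259/110)) = √(1794 + (-1262/1389 + 259/110)) = √(1794 + 220931/152790) = √(274326191/152790) = √41914298722890/152790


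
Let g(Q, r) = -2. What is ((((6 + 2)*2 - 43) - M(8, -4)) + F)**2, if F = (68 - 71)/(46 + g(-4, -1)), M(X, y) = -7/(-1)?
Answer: 2247001/1936 ≈ 1160.6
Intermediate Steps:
M(X, y) = 7 (M(X, y) = -7*(-1) = 7)
F = -3/44 (F = (68 - 71)/(46 - 2) = -3/44 ≈ -0.068182)
((((6 + 2)*2 - 43) - M(8, -4)) + F)**2 = ((((6 + 2)*2 - 43) - 1*7) - 3/44)**2 = (((8*2 - 43) - 7) - 3/44)**2 = (((16 - 43) - 7) - 3/44)**2 = ((-27 - 7) - 3/44)**2 = (-34 - 3/44)**2 = (-1499/44)**2 = 2247001/1936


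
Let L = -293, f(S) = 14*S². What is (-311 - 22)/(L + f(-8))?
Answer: -37/67 ≈ -0.55224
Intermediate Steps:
(-311 - 22)/(L + f(-8)) = (-311 - 22)/(-293 + 14*(-8)²) = -333/(-293 + 14*64) = -333/(-293 + 896) = -333/603 = -333*1/603 = -37/67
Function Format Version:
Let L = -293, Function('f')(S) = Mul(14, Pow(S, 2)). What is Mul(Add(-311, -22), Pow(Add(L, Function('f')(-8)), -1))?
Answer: Rational(-37, 67) ≈ -0.55224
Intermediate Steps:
Mul(Add(-311, -22), Pow(Add(L, Function('f')(-8)), -1)) = Mul(Add(-311, -22), Pow(Add(-293, Mul(14, Pow(-8, 2))), -1)) = Mul(-333, Pow(Add(-293, Mul(14, 64)), -1)) = Mul(-333, Pow(Add(-293, 896), -1)) = Mul(-333, Pow(603, -1)) = Mul(-333, Rational(1, 603)) = Rational(-37, 67)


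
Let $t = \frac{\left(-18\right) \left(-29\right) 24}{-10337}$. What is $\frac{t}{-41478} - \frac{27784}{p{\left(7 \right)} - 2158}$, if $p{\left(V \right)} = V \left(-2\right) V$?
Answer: $\frac{248180060929}{20151630042} \approx 12.316$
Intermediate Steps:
$t = - \frac{12528}{10337}$ ($t = 522 \cdot 24 \left(- \frac{1}{10337}\right) = 12528 \left(- \frac{1}{10337}\right) = - \frac{12528}{10337} \approx -1.212$)
$p{\left(V \right)} = - 2 V^{2}$ ($p{\left(V \right)} = - 2 V V = - 2 V^{2}$)
$\frac{t}{-41478} - \frac{27784}{p{\left(7 \right)} - 2158} = - \frac{12528}{10337 \left(-41478\right)} - \frac{27784}{- 2 \cdot 7^{2} - 2158} = \left(- \frac{12528}{10337}\right) \left(- \frac{1}{41478}\right) - \frac{27784}{\left(-2\right) 49 - 2158} = \frac{2088}{71459681} - \frac{27784}{-98 - 2158} = \frac{2088}{71459681} - \frac{27784}{-2256} = \frac{2088}{71459681} - - \frac{3473}{282} = \frac{2088}{71459681} + \frac{3473}{282} = \frac{248180060929}{20151630042}$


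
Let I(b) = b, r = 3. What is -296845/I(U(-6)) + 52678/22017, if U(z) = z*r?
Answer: 2178861523/132102 ≈ 16494.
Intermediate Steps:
U(z) = 3*z (U(z) = z*3 = 3*z)
-296845/I(U(-6)) + 52678/22017 = -296845/(3*(-6)) + 52678/22017 = -296845/(-18) + 52678*(1/22017) = -296845*(-1/18) + 52678/22017 = 296845/18 + 52678/22017 = 2178861523/132102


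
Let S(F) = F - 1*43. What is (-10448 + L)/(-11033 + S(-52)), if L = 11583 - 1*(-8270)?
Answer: -9405/11128 ≈ -0.84517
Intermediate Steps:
S(F) = -43 + F (S(F) = F - 43 = -43 + F)
L = 19853 (L = 11583 + 8270 = 19853)
(-10448 + L)/(-11033 + S(-52)) = (-10448 + 19853)/(-11033 + (-43 - 52)) = 9405/(-11033 - 95) = 9405/(-11128) = 9405*(-1/11128) = -9405/11128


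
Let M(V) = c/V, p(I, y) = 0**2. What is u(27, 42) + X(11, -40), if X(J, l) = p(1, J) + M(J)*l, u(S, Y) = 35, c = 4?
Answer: 225/11 ≈ 20.455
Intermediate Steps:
p(I, y) = 0
M(V) = 4/V
X(J, l) = 4*l/J (X(J, l) = 0 + (4/J)*l = 0 + 4*l/J = 4*l/J)
u(27, 42) + X(11, -40) = 35 + 4*(-40)/11 = 35 + 4*(-40)*(1/11) = 35 - 160/11 = 225/11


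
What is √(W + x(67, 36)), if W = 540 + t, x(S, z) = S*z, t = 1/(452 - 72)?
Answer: √106567295/190 ≈ 54.332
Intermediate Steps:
t = 1/380 ≈ 0.0026316
W = 205201/380 (W = 540 + 1/380 = 205201/380 ≈ 540.00)
√(W + x(67, 36)) = √(205201/380 + 67*36) = √(205201/380 + 2412) = √(1121761/380) = √106567295/190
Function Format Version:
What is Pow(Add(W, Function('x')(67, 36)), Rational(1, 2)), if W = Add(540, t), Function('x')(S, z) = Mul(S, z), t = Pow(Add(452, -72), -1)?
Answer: Mul(Rational(1, 190), Pow(106567295, Rational(1, 2))) ≈ 54.332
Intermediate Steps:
t = Rational(1, 380) (t = Pow(380, -1) = Rational(1, 380) ≈ 0.0026316)
W = Rational(205201, 380) (W = Add(540, Rational(1, 380)) = Rational(205201, 380) ≈ 540.00)
Pow(Add(W, Function('x')(67, 36)), Rational(1, 2)) = Pow(Add(Rational(205201, 380), Mul(67, 36)), Rational(1, 2)) = Pow(Add(Rational(205201, 380), 2412), Rational(1, 2)) = Pow(Rational(1121761, 380), Rational(1, 2)) = Mul(Rational(1, 190), Pow(106567295, Rational(1, 2)))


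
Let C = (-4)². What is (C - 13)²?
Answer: 9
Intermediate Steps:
C = 16
(C - 13)² = (16 - 13)² = 3² = 9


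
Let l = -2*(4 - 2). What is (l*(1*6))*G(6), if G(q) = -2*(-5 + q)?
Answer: 48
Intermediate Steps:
G(q) = 10 - 2*q
l = -4 (l = -2*2 = -4)
(l*(1*6))*G(6) = (-4*6)*(10 - 2*6) = (-4*6)*(10 - 12) = -24*(-2) = 48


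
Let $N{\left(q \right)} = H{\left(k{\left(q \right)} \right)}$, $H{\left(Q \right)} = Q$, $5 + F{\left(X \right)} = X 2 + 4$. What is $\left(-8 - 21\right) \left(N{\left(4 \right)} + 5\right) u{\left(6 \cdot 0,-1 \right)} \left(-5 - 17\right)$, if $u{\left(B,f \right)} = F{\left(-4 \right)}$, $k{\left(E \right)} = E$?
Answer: $-51678$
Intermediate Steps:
$F{\left(X \right)} = -1 + 2 X$ ($F{\left(X \right)} = -5 + \left(X 2 + 4\right) = -5 + \left(2 X + 4\right) = -5 + \left(4 + 2 X\right) = -1 + 2 X$)
$N{\left(q \right)} = q$
$u{\left(B,f \right)} = -9$ ($u{\left(B,f \right)} = -1 + 2 \left(-4\right) = -1 - 8 = -9$)
$\left(-8 - 21\right) \left(N{\left(4 \right)} + 5\right) u{\left(6 \cdot 0,-1 \right)} \left(-5 - 17\right) = \left(-8 - 21\right) \left(4 + 5\right) \left(-9\right) \left(-5 - 17\right) = \left(-29\right) 9 \left(-9\right) \left(-5 - 17\right) = \left(-261\right) \left(-9\right) \left(-22\right) = 2349 \left(-22\right) = -51678$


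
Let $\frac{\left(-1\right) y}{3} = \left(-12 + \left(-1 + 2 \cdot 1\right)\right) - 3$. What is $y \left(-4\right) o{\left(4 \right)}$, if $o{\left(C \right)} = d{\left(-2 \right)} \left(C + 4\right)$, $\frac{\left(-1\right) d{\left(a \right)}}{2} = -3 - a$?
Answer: $-2688$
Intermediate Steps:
$d{\left(a \right)} = 6 + 2 a$ ($d{\left(a \right)} = - 2 \left(-3 - a\right) = 6 + 2 a$)
$o{\left(C \right)} = 8 + 2 C$ ($o{\left(C \right)} = \left(6 + 2 \left(-2\right)\right) \left(C + 4\right) = \left(6 - 4\right) \left(4 + C\right) = 2 \left(4 + C\right) = 8 + 2 C$)
$y = 42$ ($y = - 3 \left(\left(-12 + \left(-1 + 2 \cdot 1\right)\right) - 3\right) = - 3 \left(\left(-12 + \left(-1 + 2\right)\right) - 3\right) = - 3 \left(\left(-12 + 1\right) - 3\right) = - 3 \left(-11 - 3\right) = \left(-3\right) \left(-14\right) = 42$)
$y \left(-4\right) o{\left(4 \right)} = 42 \left(-4\right) \left(8 + 2 \cdot 4\right) = - 168 \left(8 + 8\right) = \left(-168\right) 16 = -2688$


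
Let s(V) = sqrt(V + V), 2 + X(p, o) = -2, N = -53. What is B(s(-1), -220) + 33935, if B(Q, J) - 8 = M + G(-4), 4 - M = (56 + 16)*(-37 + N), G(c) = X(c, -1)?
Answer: 40423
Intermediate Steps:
X(p, o) = -4 (X(p, o) = -2 - 2 = -4)
G(c) = -4
s(V) = sqrt(2)*sqrt(V) (s(V) = sqrt(2*V) = sqrt(2)*sqrt(V))
M = 6484 (M = 4 - (56 + 16)*(-37 - 53) = 4 - 72*(-90) = 4 - 1*(-6480) = 4 + 6480 = 6484)
B(Q, J) = 6488 (B(Q, J) = 8 + (6484 - 4) = 8 + 6480 = 6488)
B(s(-1), -220) + 33935 = 6488 + 33935 = 40423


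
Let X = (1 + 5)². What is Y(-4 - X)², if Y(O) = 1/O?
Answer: 1/1600 ≈ 0.00062500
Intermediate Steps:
X = 36 (X = 6² = 36)
Y(-4 - X)² = (1/(-4 - 1*36))² = (1/(-4 - 36))² = (1/(-40))² = (-1/40)² = 1/1600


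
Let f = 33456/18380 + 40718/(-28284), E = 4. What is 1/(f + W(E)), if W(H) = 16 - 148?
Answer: -64982490/8552954597 ≈ -0.0075977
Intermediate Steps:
W(H) = -132
f = 24734083/64982490 (f = 33456*(1/18380) + 40718*(-1/28284) = 8364/4595 - 20359/14142 = 24734083/64982490 ≈ 0.38063)
1/(f + W(E)) = 1/(24734083/64982490 - 132) = 1/(-8552954597/64982490) = -64982490/8552954597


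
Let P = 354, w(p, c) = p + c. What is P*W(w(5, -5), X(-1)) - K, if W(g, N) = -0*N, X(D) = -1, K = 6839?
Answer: -6839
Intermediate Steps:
w(p, c) = c + p
W(g, N) = 0 (W(g, N) = -5*0 = 0)
P*W(w(5, -5), X(-1)) - K = 354*0 - 1*6839 = 0 - 6839 = -6839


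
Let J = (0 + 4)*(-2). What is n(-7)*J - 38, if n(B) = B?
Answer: 18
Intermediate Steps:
J = -8 (J = 4*(-2) = -8)
n(-7)*J - 38 = -7*(-8) - 38 = 56 - 38 = 18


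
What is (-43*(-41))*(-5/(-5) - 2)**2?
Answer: 1763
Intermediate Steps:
(-43*(-41))*(-5/(-5) - 2)**2 = 1763*(-5*(-1/5) - 2)**2 = 1763*(1 - 2)**2 = 1763*(-1)**2 = 1763*1 = 1763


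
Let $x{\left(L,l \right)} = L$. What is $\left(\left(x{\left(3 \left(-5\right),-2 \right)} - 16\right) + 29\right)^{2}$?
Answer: $4$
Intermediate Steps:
$\left(\left(x{\left(3 \left(-5\right),-2 \right)} - 16\right) + 29\right)^{2} = \left(\left(3 \left(-5\right) - 16\right) + 29\right)^{2} = \left(\left(-15 - 16\right) + 29\right)^{2} = \left(-31 + 29\right)^{2} = \left(-2\right)^{2} = 4$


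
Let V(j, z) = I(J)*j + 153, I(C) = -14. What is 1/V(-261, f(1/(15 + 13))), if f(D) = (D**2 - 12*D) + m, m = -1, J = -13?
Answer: 1/3807 ≈ 0.00026267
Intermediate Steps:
f(D) = -1 + D**2 - 12*D (f(D) = (D**2 - 12*D) - 1 = -1 + D**2 - 12*D)
V(j, z) = 153 - 14*j (V(j, z) = -14*j + 153 = 153 - 14*j)
1/V(-261, f(1/(15 + 13))) = 1/(153 - 14*(-261)) = 1/(153 + 3654) = 1/3807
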